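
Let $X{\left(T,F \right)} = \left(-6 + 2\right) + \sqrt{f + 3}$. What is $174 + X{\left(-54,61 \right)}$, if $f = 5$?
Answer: $170 + 2 \sqrt{2} \approx 172.83$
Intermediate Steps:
$X{\left(T,F \right)} = -4 + 2 \sqrt{2}$ ($X{\left(T,F \right)} = \left(-6 + 2\right) + \sqrt{5 + 3} = -4 + \sqrt{8} = -4 + 2 \sqrt{2}$)
$174 + X{\left(-54,61 \right)} = 174 - \left(4 - 2 \sqrt{2}\right) = 170 + 2 \sqrt{2}$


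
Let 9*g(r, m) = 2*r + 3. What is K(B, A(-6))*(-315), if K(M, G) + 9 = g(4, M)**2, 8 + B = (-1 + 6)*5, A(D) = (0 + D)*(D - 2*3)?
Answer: 21280/9 ≈ 2364.4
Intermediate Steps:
g(r, m) = 1/3 + 2*r/9 (g(r, m) = (2*r + 3)/9 = (3 + 2*r)/9 = 1/3 + 2*r/9)
A(D) = D*(-6 + D) (A(D) = D*(D - 6) = D*(-6 + D))
B = 17 (B = -8 + (-1 + 6)*5 = -8 + 5*5 = -8 + 25 = 17)
K(M, G) = -608/81 (K(M, G) = -9 + (1/3 + (2/9)*4)**2 = -9 + (1/3 + 8/9)**2 = -9 + (11/9)**2 = -9 + 121/81 = -608/81)
K(B, A(-6))*(-315) = -608/81*(-315) = 21280/9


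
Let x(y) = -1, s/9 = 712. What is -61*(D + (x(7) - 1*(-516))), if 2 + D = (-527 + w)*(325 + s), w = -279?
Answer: 331003385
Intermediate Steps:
s = 6408 (s = 9*712 = 6408)
D = -5426800 (D = -2 + (-527 - 279)*(325 + 6408) = -2 - 806*6733 = -2 - 5426798 = -5426800)
-61*(D + (x(7) - 1*(-516))) = -61*(-5426800 + (-1 - 1*(-516))) = -61*(-5426800 + (-1 + 516)) = -61*(-5426800 + 515) = -61*(-5426285) = 331003385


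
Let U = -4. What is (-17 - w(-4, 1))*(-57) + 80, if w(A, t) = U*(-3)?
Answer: 1733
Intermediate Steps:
w(A, t) = 12 (w(A, t) = -4*(-3) = 12)
(-17 - w(-4, 1))*(-57) + 80 = (-17 - 1*12)*(-57) + 80 = (-17 - 12)*(-57) + 80 = -29*(-57) + 80 = 1653 + 80 = 1733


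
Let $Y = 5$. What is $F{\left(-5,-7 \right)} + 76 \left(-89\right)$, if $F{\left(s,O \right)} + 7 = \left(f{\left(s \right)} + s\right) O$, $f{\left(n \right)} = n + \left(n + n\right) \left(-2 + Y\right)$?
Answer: $-6491$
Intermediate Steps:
$f{\left(n \right)} = 7 n$ ($f{\left(n \right)} = n + \left(n + n\right) \left(-2 + 5\right) = n + 2 n 3 = n + 6 n = 7 n$)
$F{\left(s,O \right)} = -7 + 8 O s$ ($F{\left(s,O \right)} = -7 + \left(7 s + s\right) O = -7 + 8 s O = -7 + 8 O s$)
$F{\left(-5,-7 \right)} + 76 \left(-89\right) = \left(-7 + 8 \left(-7\right) \left(-5\right)\right) + 76 \left(-89\right) = \left(-7 + 280\right) - 6764 = 273 - 6764 = -6491$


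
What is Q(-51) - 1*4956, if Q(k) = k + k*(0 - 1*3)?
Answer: -4854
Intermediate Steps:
Q(k) = -2*k (Q(k) = k + k*(0 - 3) = k + k*(-3) = k - 3*k = -2*k)
Q(-51) - 1*4956 = -2*(-51) - 1*4956 = 102 - 4956 = -4854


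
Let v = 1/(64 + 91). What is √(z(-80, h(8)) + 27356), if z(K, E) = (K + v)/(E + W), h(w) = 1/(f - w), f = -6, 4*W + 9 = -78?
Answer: 8*√3834216496565/94705 ≈ 165.41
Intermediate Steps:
W = -87/4 (W = -9/4 + (¼)*(-78) = -9/4 - 39/2 = -87/4 ≈ -21.750)
v = 1/155 ≈ 0.0064516
h(w) = 1/(-6 - w)
z(K, E) = (1/155 + K)/(-87/4 + E) (z(K, E) = (K + 1/155)/(E - 87/4) = (1/155 + K)/(-87/4 + E))
√(z(-80, h(8)) + 27356) = √(4*(1 + 155*(-80))/(155*(-87 + 4*(-1/(6 + 8)))) + 27356) = √(4*(1 - 12400)/(155*(-87 + 4*(-1/14))) + 27356) = √((4/155)*(-12399)/(-87 + 4*(-1*1/14)) + 27356) = √((4/155)*(-12399)/(-87 + 4*(-1/14)) + 27356) = √((4/155)*(-12399)/(-87 - 2/7) + 27356) = √((4/155)*(-12399)/(-611/7) + 27356) = √((4/155)*(-7/611)*(-12399) + 27356) = √(347172/94705 + 27356) = √(2591097152/94705) = 8*√3834216496565/94705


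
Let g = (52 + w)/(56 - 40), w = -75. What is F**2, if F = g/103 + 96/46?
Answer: 6174030625/1436713216 ≈ 4.2973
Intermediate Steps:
g = -23/16 (g = (52 - 75)/(56 - 40) = -23/16 ≈ -1.4375)
F = 78575/37904 (F = -23/16/103 + 96/46 = -23/16*1/103 + 96*(1/46) = -23/1648 + 48/23 = 78575/37904 ≈ 2.0730)
F**2 = (78575/37904)**2 = 6174030625/1436713216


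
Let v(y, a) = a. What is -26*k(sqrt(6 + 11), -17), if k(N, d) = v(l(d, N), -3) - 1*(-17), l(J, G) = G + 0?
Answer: -364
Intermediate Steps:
l(J, G) = G
k(N, d) = 14 (k(N, d) = -3 - 1*(-17) = -3 + 17 = 14)
-26*k(sqrt(6 + 11), -17) = -26*14 = -364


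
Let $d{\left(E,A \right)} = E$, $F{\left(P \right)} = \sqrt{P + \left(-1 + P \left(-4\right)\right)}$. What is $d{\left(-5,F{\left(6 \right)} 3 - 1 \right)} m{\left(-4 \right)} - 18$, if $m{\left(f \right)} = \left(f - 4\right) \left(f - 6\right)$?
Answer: $-418$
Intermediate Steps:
$F{\left(P \right)} = \sqrt{-1 - 3 P}$ ($F{\left(P \right)} = \sqrt{P - \left(1 + 4 P\right)} = \sqrt{-1 - 3 P}$)
$m{\left(f \right)} = \left(-6 + f\right) \left(-4 + f\right)$ ($m{\left(f \right)} = \left(-4 + f\right) \left(-6 + f\right) = \left(-6 + f\right) \left(-4 + f\right)$)
$d{\left(-5,F{\left(6 \right)} 3 - 1 \right)} m{\left(-4 \right)} - 18 = - 5 \left(24 + \left(-4\right)^{2} - -40\right) - 18 = - 5 \left(24 + 16 + 40\right) - 18 = \left(-5\right) 80 - 18 = -400 - 18 = -418$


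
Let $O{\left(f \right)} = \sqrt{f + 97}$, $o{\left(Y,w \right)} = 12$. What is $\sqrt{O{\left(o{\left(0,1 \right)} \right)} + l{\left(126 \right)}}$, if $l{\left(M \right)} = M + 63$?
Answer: $\sqrt{189 + \sqrt{109}} \approx 14.122$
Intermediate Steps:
$O{\left(f \right)} = \sqrt{97 + f}$
$l{\left(M \right)} = 63 + M$
$\sqrt{O{\left(o{\left(0,1 \right)} \right)} + l{\left(126 \right)}} = \sqrt{\sqrt{97 + 12} + \left(63 + 126\right)} = \sqrt{\sqrt{109} + 189} = \sqrt{189 + \sqrt{109}}$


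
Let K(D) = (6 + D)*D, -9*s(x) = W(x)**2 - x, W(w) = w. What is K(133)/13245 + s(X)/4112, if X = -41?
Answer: 12247389/9077240 ≈ 1.3492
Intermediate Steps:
s(x) = -x**2/9 + x/9 (s(x) = -(x**2 - x)/9 = -x**2/9 + x/9)
K(D) = D*(6 + D)
K(133)/13245 + s(X)/4112 = (133*(6 + 133))/13245 + ((1/9)*(-41)*(1 - 1*(-41)))/4112 = (133*139)*(1/13245) + ((1/9)*(-41)*(1 + 41))*(1/4112) = 18487*(1/13245) + ((1/9)*(-41)*42)*(1/4112) = 18487/13245 - 574/3*1/4112 = 18487/13245 - 287/6168 = 12247389/9077240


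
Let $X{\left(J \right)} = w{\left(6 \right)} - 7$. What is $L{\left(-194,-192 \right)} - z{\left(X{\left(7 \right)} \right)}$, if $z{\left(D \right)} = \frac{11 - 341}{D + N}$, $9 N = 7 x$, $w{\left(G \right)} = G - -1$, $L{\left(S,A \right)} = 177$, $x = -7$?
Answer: $\frac{5703}{49} \approx 116.39$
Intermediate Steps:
$w{\left(G \right)} = 1 + G$ ($w{\left(G \right)} = G + 1 = 1 + G$)
$N = - \frac{49}{9}$ ($N = \frac{7 \left(-7\right)}{9} = \frac{1}{9} \left(-49\right) = - \frac{49}{9} \approx -5.4444$)
$X{\left(J \right)} = 0$ ($X{\left(J \right)} = \left(1 + 6\right) - 7 = 7 - 7 = 0$)
$z{\left(D \right)} = - \frac{330}{- \frac{49}{9} + D}$ ($z{\left(D \right)} = \frac{11 - 341}{D - \frac{49}{9}} = - \frac{330}{- \frac{49}{9} + D}$)
$L{\left(-194,-192 \right)} - z{\left(X{\left(7 \right)} \right)} = 177 - - \frac{2970}{-49 + 9 \cdot 0} = 177 - - \frac{2970}{-49 + 0} = 177 - - \frac{2970}{-49} = 177 - \left(-2970\right) \left(- \frac{1}{49}\right) = 177 - \frac{2970}{49} = \frac{5703}{49}$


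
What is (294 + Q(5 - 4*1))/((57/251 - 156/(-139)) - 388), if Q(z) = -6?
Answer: -10048032/13489853 ≈ -0.74486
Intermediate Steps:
(294 + Q(5 - 4*1))/((57/251 - 156/(-139)) - 388) = (294 - 6)/((57/251 - 156/(-139)) - 388) = 288/((57*(1/251) - 156*(-1/139)) - 388) = 288/((57/251 + 156/139) - 388) = 288/(47079/34889 - 388) = 288/(-13489853/34889) = 288*(-34889/13489853) = -10048032/13489853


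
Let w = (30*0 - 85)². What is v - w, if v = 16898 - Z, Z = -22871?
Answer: 32544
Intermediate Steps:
w = 7225 (w = (0 - 85)² = (-85)² = 7225)
v = 39769 (v = 16898 - 1*(-22871) = 16898 + 22871 = 39769)
v - w = 39769 - 1*7225 = 39769 - 7225 = 32544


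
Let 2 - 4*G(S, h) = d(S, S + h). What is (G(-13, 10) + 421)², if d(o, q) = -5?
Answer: 2859481/16 ≈ 1.7872e+5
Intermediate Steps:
G(S, h) = 7/4 (G(S, h) = ½ - ¼*(-5) = ½ + 5/4 = 7/4)
(G(-13, 10) + 421)² = (7/4 + 421)² = (1691/4)² = 2859481/16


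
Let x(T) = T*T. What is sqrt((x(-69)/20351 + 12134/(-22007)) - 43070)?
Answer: I*sqrt(8639155039388422508529)/447864457 ≈ 207.53*I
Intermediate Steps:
x(T) = T**2
sqrt((x(-69)/20351 + 12134/(-22007)) - 43070) = sqrt(((-69)**2/20351 + 12134/(-22007)) - 43070) = sqrt((4761*(1/20351) + 12134*(-1/22007)) - 43070) = sqrt((4761/20351 - 12134/22007) - 43070) = sqrt(-142163707/447864457 - 43070) = sqrt(-19289664326697/447864457) = I*sqrt(8639155039388422508529)/447864457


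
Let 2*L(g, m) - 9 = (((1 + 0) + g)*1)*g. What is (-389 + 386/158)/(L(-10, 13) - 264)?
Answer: 61076/33891 ≈ 1.8021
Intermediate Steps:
L(g, m) = 9/2 + g*(1 + g)/2 (L(g, m) = 9/2 + ((((1 + 0) + g)*1)*g)/2 = 9/2 + (((1 + g)*1)*g)/2 = 9/2 + ((1 + g)*g)/2 = 9/2 + (g*(1 + g))/2 = 9/2 + g*(1 + g)/2)
(-389 + 386/158)/(L(-10, 13) - 264) = (-389 + 386/158)/((9/2 + (½)*(-10) + (½)*(-10)²) - 264) = (-389 + 386*(1/158))/((9/2 - 5 + (½)*100) - 264) = (-389 + 193/79)/((9/2 - 5 + 50) - 264) = -30538/(79*(99/2 - 264)) = -30538/(79*(-429/2)) = -30538/79*(-2/429) = 61076/33891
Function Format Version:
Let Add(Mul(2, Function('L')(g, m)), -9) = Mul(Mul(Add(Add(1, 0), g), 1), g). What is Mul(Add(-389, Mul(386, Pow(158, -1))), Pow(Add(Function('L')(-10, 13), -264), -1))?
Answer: Rational(61076, 33891) ≈ 1.8021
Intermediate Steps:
Function('L')(g, m) = Add(Rational(9, 2), Mul(Rational(1, 2), g, Add(1, g))) (Function('L')(g, m) = Add(Rational(9, 2), Mul(Rational(1, 2), Mul(Mul(Add(Add(1, 0), g), 1), g))) = Add(Rational(9, 2), Mul(Rational(1, 2), Mul(Mul(Add(1, g), 1), g))) = Add(Rational(9, 2), Mul(Rational(1, 2), Mul(Add(1, g), g))) = Add(Rational(9, 2), Mul(Rational(1, 2), Mul(g, Add(1, g)))) = Add(Rational(9, 2), Mul(Rational(1, 2), g, Add(1, g))))
Mul(Add(-389, Mul(386, Pow(158, -1))), Pow(Add(Function('L')(-10, 13), -264), -1)) = Mul(Add(-389, Mul(386, Pow(158, -1))), Pow(Add(Add(Rational(9, 2), Mul(Rational(1, 2), -10), Mul(Rational(1, 2), Pow(-10, 2))), -264), -1)) = Mul(Add(-389, Mul(386, Rational(1, 158))), Pow(Add(Add(Rational(9, 2), -5, Mul(Rational(1, 2), 100)), -264), -1)) = Mul(Add(-389, Rational(193, 79)), Pow(Add(Add(Rational(9, 2), -5, 50), -264), -1)) = Mul(Rational(-30538, 79), Pow(Add(Rational(99, 2), -264), -1)) = Mul(Rational(-30538, 79), Pow(Rational(-429, 2), -1)) = Mul(Rational(-30538, 79), Rational(-2, 429)) = Rational(61076, 33891)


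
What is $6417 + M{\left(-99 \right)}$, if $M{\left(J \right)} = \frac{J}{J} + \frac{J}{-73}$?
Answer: $\frac{468613}{73} \approx 6419.4$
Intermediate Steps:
$M{\left(J \right)} = 1 - \frac{J}{73}$ ($M{\left(J \right)} = 1 + J \left(- \frac{1}{73}\right) = 1 - \frac{J}{73}$)
$6417 + M{\left(-99 \right)} = 6417 + \left(1 - - \frac{99}{73}\right) = 6417 + \left(1 + \frac{99}{73}\right) = 6417 + \frac{172}{73} = \frac{468613}{73}$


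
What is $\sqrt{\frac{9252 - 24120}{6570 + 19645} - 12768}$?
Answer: $\frac{2 i \sqrt{44769868395}}{3745} \approx 113.0 i$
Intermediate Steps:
$\sqrt{\frac{9252 - 24120}{6570 + 19645} - 12768} = \sqrt{- \frac{14868}{26215} - 12768} = \sqrt{\left(-14868\right) \frac{1}{26215} - 12768} = \sqrt{- \frac{2124}{3745} - 12768} = \sqrt{- \frac{47818284}{3745}} = \frac{2 i \sqrt{44769868395}}{3745}$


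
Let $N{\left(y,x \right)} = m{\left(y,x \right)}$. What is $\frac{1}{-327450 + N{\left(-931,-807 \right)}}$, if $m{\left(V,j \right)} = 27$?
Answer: $- \frac{1}{327423} \approx -3.0542 \cdot 10^{-6}$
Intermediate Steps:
$N{\left(y,x \right)} = 27$
$\frac{1}{-327450 + N{\left(-931,-807 \right)}} = \frac{1}{-327450 + 27} = \frac{1}{-327423} = - \frac{1}{327423}$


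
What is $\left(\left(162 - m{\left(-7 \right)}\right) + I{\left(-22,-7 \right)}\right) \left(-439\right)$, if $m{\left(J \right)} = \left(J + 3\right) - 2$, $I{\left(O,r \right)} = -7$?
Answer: $-70679$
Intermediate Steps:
$m{\left(J \right)} = 1 + J$ ($m{\left(J \right)} = \left(3 + J\right) - 2 = 1 + J$)
$\left(\left(162 - m{\left(-7 \right)}\right) + I{\left(-22,-7 \right)}\right) \left(-439\right) = \left(\left(162 - \left(1 - 7\right)\right) - 7\right) \left(-439\right) = \left(\left(162 - -6\right) - 7\right) \left(-439\right) = \left(\left(162 + 6\right) - 7\right) \left(-439\right) = \left(168 - 7\right) \left(-439\right) = 161 \left(-439\right) = -70679$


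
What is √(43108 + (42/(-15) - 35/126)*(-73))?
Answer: √38999410/30 ≈ 208.17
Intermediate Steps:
√(43108 + (42/(-15) - 35/126)*(-73)) = √(43108 + (42*(-1/15) - 35*1/126)*(-73)) = √(43108 + (-14/5 - 5/18)*(-73)) = √(43108 - 277/90*(-73)) = √(43108 + 20221/90) = √(3899941/90) = √38999410/30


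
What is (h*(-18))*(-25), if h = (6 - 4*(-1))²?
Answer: 45000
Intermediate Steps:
h = 100 (h = (6 + 4)² = 10² = 100)
(h*(-18))*(-25) = (100*(-18))*(-25) = -1800*(-25) = 45000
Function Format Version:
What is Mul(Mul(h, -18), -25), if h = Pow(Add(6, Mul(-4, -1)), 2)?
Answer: 45000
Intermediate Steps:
h = 100 (h = Pow(Add(6, 4), 2) = Pow(10, 2) = 100)
Mul(Mul(h, -18), -25) = Mul(Mul(100, -18), -25) = Mul(-1800, -25) = 45000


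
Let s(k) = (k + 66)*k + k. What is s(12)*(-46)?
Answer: -43608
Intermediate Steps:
s(k) = k + k*(66 + k) (s(k) = (66 + k)*k + k = k*(66 + k) + k = k + k*(66 + k))
s(12)*(-46) = (12*(67 + 12))*(-46) = (12*79)*(-46) = 948*(-46) = -43608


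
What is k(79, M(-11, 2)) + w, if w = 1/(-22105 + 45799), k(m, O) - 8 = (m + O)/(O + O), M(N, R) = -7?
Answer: 473887/165858 ≈ 2.8572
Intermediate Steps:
k(m, O) = 8 + (O + m)/(2*O) (k(m, O) = 8 + (m + O)/(O + O) = 8 + (O + m)/((2*O)) = 8 + (O + m)*(1/(2*O)) = 8 + (O + m)/(2*O))
w = 1/23694 ≈ 4.2205e-5
k(79, M(-11, 2)) + w = (1/2)*(79 + 17*(-7))/(-7) + 1/23694 = (1/2)*(-1/7)*(79 - 119) + 1/23694 = (1/2)*(-1/7)*(-40) + 1/23694 = 20/7 + 1/23694 = 473887/165858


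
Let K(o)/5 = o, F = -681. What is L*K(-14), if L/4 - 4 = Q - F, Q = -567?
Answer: -33040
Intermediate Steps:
K(o) = 5*o
L = 472 (L = 16 + 4*(-567 - 1*(-681)) = 16 + 4*(-567 + 681) = 16 + 4*114 = 16 + 456 = 472)
L*K(-14) = 472*(5*(-14)) = 472*(-70) = -33040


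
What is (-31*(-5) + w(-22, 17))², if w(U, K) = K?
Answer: 29584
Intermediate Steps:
(-31*(-5) + w(-22, 17))² = (-31*(-5) + 17)² = (155 + 17)² = 172² = 29584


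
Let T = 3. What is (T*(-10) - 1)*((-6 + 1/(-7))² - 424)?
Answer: 586737/49 ≈ 11974.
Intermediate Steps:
(T*(-10) - 1)*((-6 + 1/(-7))² - 424) = (3*(-10) - 1)*((-6 + 1/(-7))² - 424) = (-30 - 1)*((-6 + 1*(-⅐))² - 424) = -31*((-6 - ⅐)² - 424) = -31*((-43/7)² - 424) = -31*(1849/49 - 424) = -31*(-18927/49) = 586737/49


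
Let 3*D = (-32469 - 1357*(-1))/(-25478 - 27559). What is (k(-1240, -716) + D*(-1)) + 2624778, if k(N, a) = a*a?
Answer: 499200230062/159111 ≈ 3.1374e+6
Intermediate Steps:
k(N, a) = a²
D = 31112/159111 (D = ((-32469 - 1357*(-1))/(-25478 - 27559))/3 = ((-32469 + 1357)/(-53037))/3 = (-31112*(-1/53037))/3 = (⅓)*(31112/53037) = 31112/159111 ≈ 0.19554)
(k(-1240, -716) + D*(-1)) + 2624778 = ((-716)² + (31112/159111)*(-1)) + 2624778 = (512656 - 31112/159111) + 2624778 = 81569177704/159111 + 2624778 = 499200230062/159111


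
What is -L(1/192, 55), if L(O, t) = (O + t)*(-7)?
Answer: 73927/192 ≈ 385.04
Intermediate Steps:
L(O, t) = -7*O - 7*t
-L(1/192, 55) = -(-7/192 - 7*55) = -(-7*1/192 - 385) = -(-7/192 - 385) = -1*(-73927/192) = 73927/192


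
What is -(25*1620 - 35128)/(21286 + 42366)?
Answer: -1343/15913 ≈ -0.084396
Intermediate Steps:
-(25*1620 - 35128)/(21286 + 42366) = -(40500 - 35128)/63652 = -5372/63652 = -1*1343/15913 = -1343/15913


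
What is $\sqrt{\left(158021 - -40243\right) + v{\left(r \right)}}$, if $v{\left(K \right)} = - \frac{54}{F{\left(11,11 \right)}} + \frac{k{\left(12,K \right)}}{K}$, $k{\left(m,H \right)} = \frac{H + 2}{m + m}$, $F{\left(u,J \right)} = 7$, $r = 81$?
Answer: $\frac{\sqrt{113310628914}}{756} \approx 445.26$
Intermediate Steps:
$k{\left(m,H \right)} = \frac{2 + H}{2 m}$
$v{\left(K \right)} = - \frac{54}{7} + \frac{\frac{1}{12} + \frac{K}{24}}{K}$ ($v{\left(K \right)} = - \frac{54}{7} + \frac{\frac{1}{2} \cdot \frac{1}{12} \left(2 + K\right)}{K} = \left(-54\right) \frac{1}{7} + \frac{\frac{1}{2} \cdot \frac{1}{12} \left(2 + K\right)}{K} = - \frac{54}{7} + \frac{\frac{1}{12} + \frac{K}{24}}{K}$)
$\sqrt{\left(158021 - -40243\right) + v{\left(r \right)}} = \sqrt{\left(158021 - -40243\right) + \frac{14 - 104409}{168 \cdot 81}} = \sqrt{\left(158021 + 40243\right) + \frac{1}{168} \cdot \frac{1}{81} \left(14 - 104409\right)} = \sqrt{198264 + \frac{1}{168} \cdot \frac{1}{81} \left(-104395\right)} = \sqrt{198264 - \frac{104395}{13608}} = \sqrt{\frac{2697872117}{13608}} = \frac{\sqrt{113310628914}}{756}$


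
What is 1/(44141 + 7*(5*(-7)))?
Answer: 1/43896 ≈ 2.2781e-5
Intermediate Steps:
1/(44141 + 7*(5*(-7))) = 1/(44141 + 7*(-35)) = 1/(44141 - 245) = 1/43896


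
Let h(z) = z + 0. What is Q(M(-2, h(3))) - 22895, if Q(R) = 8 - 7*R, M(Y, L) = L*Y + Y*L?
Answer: -22803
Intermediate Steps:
h(z) = z
M(Y, L) = 2*L*Y (M(Y, L) = L*Y + L*Y = 2*L*Y)
Q(M(-2, h(3))) - 22895 = (8 - 14*3*(-2)) - 22895 = (8 - 7*(-12)) - 22895 = (8 + 84) - 22895 = 92 - 22895 = -22803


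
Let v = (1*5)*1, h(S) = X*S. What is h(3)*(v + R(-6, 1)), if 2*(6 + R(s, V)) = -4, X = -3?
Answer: 27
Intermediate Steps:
R(s, V) = -8 (R(s, V) = -6 + (1/2)*(-4) = -6 - 2 = -8)
h(S) = -3*S
v = 5 (v = 5*1 = 5)
h(3)*(v + R(-6, 1)) = (-3*3)*(5 - 8) = -9*(-3) = 27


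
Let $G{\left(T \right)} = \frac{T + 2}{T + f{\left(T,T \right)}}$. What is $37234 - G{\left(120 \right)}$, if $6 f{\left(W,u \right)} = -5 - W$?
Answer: $\frac{22153498}{595} \approx 37233.0$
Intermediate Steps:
$f{\left(W,u \right)} = - \frac{5}{6} - \frac{W}{6}$ ($f{\left(W,u \right)} = \frac{-5 - W}{6} = - \frac{5}{6} - \frac{W}{6}$)
$G{\left(T \right)} = \frac{2 + T}{- \frac{5}{6} + \frac{5 T}{6}}$ ($G{\left(T \right)} = \frac{T + 2}{T - \left(\frac{5}{6} + \frac{T}{6}\right)} = \frac{2 + T}{- \frac{5}{6} + \frac{5 T}{6}}$)
$37234 - G{\left(120 \right)} = 37234 - \frac{6 \left(2 + 120\right)}{5 \left(-1 + 120\right)} = 37234 - \frac{6}{5} \cdot \frac{1}{119} \cdot 122 = 37234 - \frac{732}{595} = \frac{22153498}{595}$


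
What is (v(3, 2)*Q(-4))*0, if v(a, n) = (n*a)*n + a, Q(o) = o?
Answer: 0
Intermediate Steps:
v(a, n) = a + a*n² (v(a, n) = (a*n)*n + a = a*n² + a = a + a*n²)
(v(3, 2)*Q(-4))*0 = ((3*(1 + 2²))*(-4))*0 = ((3*(1 + 4))*(-4))*0 = ((3*5)*(-4))*0 = (15*(-4))*0 = -60*0 = 0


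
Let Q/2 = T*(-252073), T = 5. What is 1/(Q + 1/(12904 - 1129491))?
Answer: -1116587/2814614348511 ≈ -3.9671e-7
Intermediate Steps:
Q = -2520730 (Q = 2*(5*(-252073)) = 2*(-1260365) = -2520730)
1/(Q + 1/(12904 - 1129491)) = 1/(-2520730 + 1/(12904 - 1129491)) = 1/(-2520730 + 1/(-1116587)) = 1/(-2520730 - 1/1116587) = 1/(-2814614348511/1116587) = -1116587/2814614348511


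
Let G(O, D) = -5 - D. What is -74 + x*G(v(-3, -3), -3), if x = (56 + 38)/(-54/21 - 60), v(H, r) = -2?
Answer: -15548/219 ≈ -70.995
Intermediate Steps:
x = -329/219 (x = 94/(-54*1/21 - 60) = 94/(-18/7 - 60) = 94/(-438/7) = 94*(-7/438) = -329/219 ≈ -1.5023)
-74 + x*G(v(-3, -3), -3) = -74 - 329*(-5 - 1*(-3))/219 = -74 - 329*(-5 + 3)/219 = -74 - 329/219*(-2) = -74 + 658/219 = -15548/219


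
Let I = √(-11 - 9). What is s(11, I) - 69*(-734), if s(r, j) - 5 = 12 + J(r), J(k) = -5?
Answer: 50658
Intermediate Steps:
I = 2*I*√5 (I = √(-20) = 2*I*√5 ≈ 4.4721*I)
s(r, j) = 12 (s(r, j) = 5 + (12 - 5) = 5 + 7 = 12)
s(11, I) - 69*(-734) = 12 - 69*(-734) = 12 + 50646 = 50658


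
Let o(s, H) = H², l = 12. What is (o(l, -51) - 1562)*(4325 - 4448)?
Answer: -127797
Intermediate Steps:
(o(l, -51) - 1562)*(4325 - 4448) = ((-51)² - 1562)*(4325 - 4448) = (2601 - 1562)*(-123) = 1039*(-123) = -127797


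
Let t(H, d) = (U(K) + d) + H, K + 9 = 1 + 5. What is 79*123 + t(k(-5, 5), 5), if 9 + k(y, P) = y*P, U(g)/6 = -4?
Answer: 9664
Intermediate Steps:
K = -3 (K = -9 + (1 + 5) = -9 + 6 = -3)
U(g) = -24 (U(g) = 6*(-4) = -24)
k(y, P) = -9 + P*y (k(y, P) = -9 + y*P = -9 + P*y)
t(H, d) = -24 + H + d (t(H, d) = (-24 + d) + H = -24 + H + d)
79*123 + t(k(-5, 5), 5) = 79*123 + (-24 + (-9 + 5*(-5)) + 5) = 9717 + (-24 + (-9 - 25) + 5) = 9717 + (-24 - 34 + 5) = 9717 - 53 = 9664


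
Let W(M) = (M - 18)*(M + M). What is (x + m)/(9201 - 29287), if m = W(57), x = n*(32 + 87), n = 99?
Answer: -16227/20086 ≈ -0.80788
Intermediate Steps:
x = 11781 (x = 99*(32 + 87) = 99*119 = 11781)
W(M) = 2*M*(-18 + M) (W(M) = (-18 + M)*(2*M) = 2*M*(-18 + M))
m = 4446 (m = 2*57*(-18 + 57) = 2*57*39 = 4446)
(x + m)/(9201 - 29287) = (11781 + 4446)/(9201 - 29287) = 16227/(-20086) = 16227*(-1/20086) = -16227/20086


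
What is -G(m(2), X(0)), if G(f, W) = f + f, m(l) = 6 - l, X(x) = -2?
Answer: -8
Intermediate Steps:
G(f, W) = 2*f
-G(m(2), X(0)) = -2*(6 - 1*2) = -2*(6 - 2) = -2*4 = -1*8 = -8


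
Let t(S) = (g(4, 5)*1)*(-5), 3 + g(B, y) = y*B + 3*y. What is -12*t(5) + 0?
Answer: 1920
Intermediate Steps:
g(B, y) = -3 + 3*y + B*y (g(B, y) = -3 + (y*B + 3*y) = -3 + (B*y + 3*y) = -3 + (3*y + B*y) = -3 + 3*y + B*y)
t(S) = -160 (t(S) = ((-3 + 3*5 + 4*5)*1)*(-5) = ((-3 + 15 + 20)*1)*(-5) = (32*1)*(-5) = 32*(-5) = -160)
-12*t(5) + 0 = -12*(-160) + 0 = 1920 + 0 = 1920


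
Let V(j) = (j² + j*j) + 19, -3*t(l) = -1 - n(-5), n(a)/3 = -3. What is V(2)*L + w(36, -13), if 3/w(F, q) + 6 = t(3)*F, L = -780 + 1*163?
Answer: -566407/34 ≈ -16659.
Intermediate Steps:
n(a) = -9 (n(a) = 3*(-3) = -9)
t(l) = -8/3 (t(l) = -(-1 - 1*(-9))/3 = -(-1 + 9)/3 = -⅓*8 = -8/3)
L = -617 (L = -780 + 163 = -617)
w(F, q) = 3/(-6 - 8*F/3)
V(j) = 19 + 2*j² (V(j) = (j² + j²) + 19 = 2*j² + 19 = 19 + 2*j²)
V(2)*L + w(36, -13) = (19 + 2*2²)*(-617) - 9/(18 + 8*36) = (19 + 2*4)*(-617) - 9/(18 + 288) = (19 + 8)*(-617) - 9/306 = 27*(-617) - 9*1/306 = -16659 - 1/34 = -566407/34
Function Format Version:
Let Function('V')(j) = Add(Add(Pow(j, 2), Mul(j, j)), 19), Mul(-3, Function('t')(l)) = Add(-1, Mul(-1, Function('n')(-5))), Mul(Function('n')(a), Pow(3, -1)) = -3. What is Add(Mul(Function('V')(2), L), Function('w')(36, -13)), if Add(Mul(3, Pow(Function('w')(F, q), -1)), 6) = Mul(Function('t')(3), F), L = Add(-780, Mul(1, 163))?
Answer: Rational(-566407, 34) ≈ -16659.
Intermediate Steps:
Function('n')(a) = -9 (Function('n')(a) = Mul(3, -3) = -9)
Function('t')(l) = Rational(-8, 3) (Function('t')(l) = Mul(Rational(-1, 3), Add(-1, Mul(-1, -9))) = Mul(Rational(-1, 3), Add(-1, 9)) = Mul(Rational(-1, 3), 8) = Rational(-8, 3))
L = -617 (L = Add(-780, 163) = -617)
Function('w')(F, q) = Mul(3, Pow(Add(-6, Mul(Rational(-8, 3), F)), -1))
Function('V')(j) = Add(19, Mul(2, Pow(j, 2))) (Function('V')(j) = Add(Add(Pow(j, 2), Pow(j, 2)), 19) = Add(Mul(2, Pow(j, 2)), 19) = Add(19, Mul(2, Pow(j, 2))))
Add(Mul(Function('V')(2), L), Function('w')(36, -13)) = Add(Mul(Add(19, Mul(2, Pow(2, 2))), -617), Mul(-9, Pow(Add(18, Mul(8, 36)), -1))) = Add(Mul(Add(19, Mul(2, 4)), -617), Mul(-9, Pow(Add(18, 288), -1))) = Add(Mul(Add(19, 8), -617), Mul(-9, Pow(306, -1))) = Add(Mul(27, -617), Mul(-9, Rational(1, 306))) = Add(-16659, Rational(-1, 34)) = Rational(-566407, 34)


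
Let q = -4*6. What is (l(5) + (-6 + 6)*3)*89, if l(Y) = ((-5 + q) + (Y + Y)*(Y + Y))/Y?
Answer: 6319/5 ≈ 1263.8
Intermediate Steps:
q = -24
l(Y) = (-29 + 4*Y²)/Y (l(Y) = ((-5 - 24) + (Y + Y)*(Y + Y))/Y = (-29 + (2*Y)*(2*Y))/Y = (-29 + 4*Y²)/Y)
(l(5) + (-6 + 6)*3)*89 = ((-29/5 + 4*5) + (-6 + 6)*3)*89 = ((-29*⅕ + 20) + 0*3)*89 = ((-29/5 + 20) + 0)*89 = (71/5 + 0)*89 = (71/5)*89 = 6319/5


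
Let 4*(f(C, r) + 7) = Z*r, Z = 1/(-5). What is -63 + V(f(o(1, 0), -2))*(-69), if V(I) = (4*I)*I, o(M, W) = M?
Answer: -330084/25 ≈ -13203.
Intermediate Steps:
Z = -1/5 ≈ -0.20000
f(C, r) = -7 - r/20 (f(C, r) = -7 + (-r/5)/4 = -7 - r/20)
V(I) = 4*I**2
-63 + V(f(o(1, 0), -2))*(-69) = -63 + (4*(-7 - 1/20*(-2))**2)*(-69) = -63 + (4*(-7 + 1/10)**2)*(-69) = -63 + (4*(-69/10)**2)*(-69) = -63 + (4*(4761/100))*(-69) = -63 + (4761/25)*(-69) = -63 - 328509/25 = -330084/25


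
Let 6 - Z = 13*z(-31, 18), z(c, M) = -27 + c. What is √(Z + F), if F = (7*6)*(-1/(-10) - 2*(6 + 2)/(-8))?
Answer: √21205/5 ≈ 29.124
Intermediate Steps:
F = 441/5 (F = 42*(-1*(-⅒) - 2*8*(-⅛)) = 42*(⅒ - 16*(-⅛)) = 42*(⅒ + 2) = 42*(21/10) = 441/5 ≈ 88.200)
Z = 760 (Z = 6 - 13*(-27 - 31) = 6 - 13*(-58) = 6 - 1*(-754) = 6 + 754 = 760)
√(Z + F) = √(760 + 441/5) = √(4241/5) = √21205/5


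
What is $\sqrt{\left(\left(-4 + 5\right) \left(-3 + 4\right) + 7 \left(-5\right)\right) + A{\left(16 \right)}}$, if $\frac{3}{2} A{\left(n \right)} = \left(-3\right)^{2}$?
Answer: $2 i \sqrt{7} \approx 5.2915 i$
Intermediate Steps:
$A{\left(n \right)} = 6$ ($A{\left(n \right)} = \frac{2 \left(-3\right)^{2}}{3} = \frac{2}{3} \cdot 9 = 6$)
$\sqrt{\left(\left(-4 + 5\right) \left(-3 + 4\right) + 7 \left(-5\right)\right) + A{\left(16 \right)}} = \sqrt{\left(\left(-4 + 5\right) \left(-3 + 4\right) + 7 \left(-5\right)\right) + 6} = \sqrt{\left(1 \cdot 1 - 35\right) + 6} = \sqrt{\left(1 - 35\right) + 6} = \sqrt{-34 + 6} = \sqrt{-28} = 2 i \sqrt{7}$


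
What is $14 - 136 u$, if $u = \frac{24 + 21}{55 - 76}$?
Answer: $\frac{2138}{7} \approx 305.43$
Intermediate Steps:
$u = - \frac{15}{7}$ ($u = \frac{45}{-21} = 45 \left(- \frac{1}{21}\right) = - \frac{15}{7} \approx -2.1429$)
$14 - 136 u = 14 - - \frac{2040}{7} = 14 + \frac{2040}{7} = \frac{2138}{7}$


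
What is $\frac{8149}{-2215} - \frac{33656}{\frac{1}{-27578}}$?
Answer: $\frac{2055885838971}{2215} \approx 9.2816 \cdot 10^{8}$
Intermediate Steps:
$\frac{8149}{-2215} - \frac{33656}{\frac{1}{-27578}} = 8149 \left(- \frac{1}{2215}\right) - \frac{33656}{- \frac{1}{27578}} = - \frac{8149}{2215} - -928165168 = - \frac{8149}{2215} + 928165168 = \frac{2055885838971}{2215}$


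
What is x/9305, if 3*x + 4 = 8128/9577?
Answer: -2012/17822797 ≈ -0.00011289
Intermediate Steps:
x = -10060/9577 (x = -4/3 + (8128/9577)/3 = -4/3 + (8128*(1/9577))/3 = -4/3 + (⅓)*(8128/9577) = -4/3 + 8128/28731 = -10060/9577 ≈ -1.0504)
x/9305 = -10060/9577/9305 = -10060/9577*1/9305 = -2012/17822797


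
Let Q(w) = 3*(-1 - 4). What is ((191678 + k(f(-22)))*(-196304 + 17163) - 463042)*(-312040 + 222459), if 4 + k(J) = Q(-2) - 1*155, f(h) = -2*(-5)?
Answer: 3073226800156586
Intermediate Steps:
Q(w) = -15 (Q(w) = 3*(-5) = -15)
f(h) = 10
k(J) = -174 (k(J) = -4 + (-15 - 1*155) = -4 + (-15 - 155) = -4 - 170 = -174)
((191678 + k(f(-22)))*(-196304 + 17163) - 463042)*(-312040 + 222459) = ((191678 - 174)*(-196304 + 17163) - 463042)*(-312040 + 222459) = (191504*(-179141) - 463042)*(-89581) = (-34306218064 - 463042)*(-89581) = -34306681106*(-89581) = 3073226800156586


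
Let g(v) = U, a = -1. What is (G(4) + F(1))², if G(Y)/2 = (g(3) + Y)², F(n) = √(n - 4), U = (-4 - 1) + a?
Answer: (8 + I*√3)² ≈ 61.0 + 27.713*I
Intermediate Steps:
U = -6 (U = (-4 - 1) - 1 = -5 - 1 = -6)
g(v) = -6
F(n) = √(-4 + n)
G(Y) = 2*(-6 + Y)²
(G(4) + F(1))² = (2*(-6 + 4)² + √(-4 + 1))² = (2*(-2)² + √(-3))² = (2*4 + I*√3)² = (8 + I*√3)²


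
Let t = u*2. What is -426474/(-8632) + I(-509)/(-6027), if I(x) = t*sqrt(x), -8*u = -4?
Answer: 213237/4316 - I*sqrt(509)/6027 ≈ 49.406 - 0.0037433*I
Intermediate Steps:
u = 1/2 (u = -1/8*(-4) = 1/2 ≈ 0.50000)
t = 1 (t = (1/2)*2 = 1)
I(x) = sqrt(x) (I(x) = 1*sqrt(x) = sqrt(x))
-426474/(-8632) + I(-509)/(-6027) = -426474/(-8632) + sqrt(-509)/(-6027) = -426474*(-1/8632) + (I*sqrt(509))*(-1/6027) = 213237/4316 - I*sqrt(509)/6027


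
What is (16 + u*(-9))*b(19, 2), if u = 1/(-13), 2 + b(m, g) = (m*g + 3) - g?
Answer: 8029/13 ≈ 617.62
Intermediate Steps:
b(m, g) = 1 - g + g*m (b(m, g) = -2 + ((m*g + 3) - g) = -2 + ((g*m + 3) - g) = -2 + ((3 + g*m) - g) = -2 + (3 - g + g*m) = 1 - g + g*m)
u = -1/13 ≈ -0.076923
(16 + u*(-9))*b(19, 2) = (16 - 1/13*(-9))*(1 - 1*2 + 2*19) = (16 + 9/13)*(1 - 2 + 38) = (217/13)*37 = 8029/13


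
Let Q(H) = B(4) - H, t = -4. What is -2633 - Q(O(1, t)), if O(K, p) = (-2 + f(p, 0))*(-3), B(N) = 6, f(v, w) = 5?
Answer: -2648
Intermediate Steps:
O(K, p) = -9 (O(K, p) = (-2 + 5)*(-3) = 3*(-3) = -9)
Q(H) = 6 - H
-2633 - Q(O(1, t)) = -2633 - (6 - 1*(-9)) = -2633 - (6 + 9) = -2633 - 1*15 = -2633 - 15 = -2648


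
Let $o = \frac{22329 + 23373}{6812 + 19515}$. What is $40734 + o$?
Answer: $\frac{1072449720}{26327} \approx 40736.0$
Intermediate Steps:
$o = \frac{45702}{26327} \approx 1.7359$
$40734 + o = 40734 + \frac{45702}{26327} = \frac{1072449720}{26327}$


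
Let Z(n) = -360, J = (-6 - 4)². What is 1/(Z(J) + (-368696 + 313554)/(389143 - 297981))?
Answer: -45581/16436731 ≈ -0.0027731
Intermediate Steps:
J = 100 (J = (-10)² = 100)
1/(Z(J) + (-368696 + 313554)/(389143 - 297981)) = 1/(-360 + (-368696 + 313554)/(389143 - 297981)) = 1/(-360 - 55142/91162) = 1/(-360 - 55142*1/91162) = 1/(-360 - 27571/45581) = 1/(-16436731/45581) = -45581/16436731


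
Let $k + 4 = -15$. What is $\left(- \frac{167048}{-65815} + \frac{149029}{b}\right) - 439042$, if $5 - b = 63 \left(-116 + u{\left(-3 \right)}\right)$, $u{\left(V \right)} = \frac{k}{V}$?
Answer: $- \frac{199772864062713}{455044910} \approx -4.3902 \cdot 10^{5}$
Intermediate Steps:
$k = -19$ ($k = -4 - 15 = -19$)
$u{\left(V \right)} = - \frac{19}{V}$
$b = 6914$ ($b = 5 - 63 \left(-116 - \frac{19}{-3}\right) = 5 - 63 \left(-116 - - \frac{19}{3}\right) = 5 - 63 \left(-116 + \frac{19}{3}\right) = 5 - 63 \left(- \frac{329}{3}\right) = 5 - -6909 = 5 + 6909 = 6914$)
$\left(- \frac{167048}{-65815} + \frac{149029}{b}\right) - 439042 = \left(- \frac{167048}{-65815} + \frac{149029}{6914}\right) - 439042 = \left(\left(-167048\right) \left(- \frac{1}{65815}\right) + 149029 \cdot \frac{1}{6914}\right) - 439042 = \left(\frac{167048}{65815} + \frac{149029}{6914}\right) - 439042 = \frac{10963313507}{455044910} - 439042 = - \frac{199772864062713}{455044910}$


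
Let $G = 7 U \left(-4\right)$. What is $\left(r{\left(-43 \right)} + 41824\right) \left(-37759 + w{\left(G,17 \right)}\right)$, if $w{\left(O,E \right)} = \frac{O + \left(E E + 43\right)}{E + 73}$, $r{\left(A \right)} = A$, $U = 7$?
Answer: $- \frac{23663184649}{15} \approx -1.5775 \cdot 10^{9}$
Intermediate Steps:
$G = -196$ ($G = 7 \cdot 7 \left(-4\right) = 49 \left(-4\right) = -196$)
$w{\left(O,E \right)} = \frac{43 + O + E^{2}}{73 + E}$ ($w{\left(O,E \right)} = \frac{O + \left(E^{2} + 43\right)}{73 + E} = \frac{O + \left(43 + E^{2}\right)}{73 + E} = \frac{43 + O + E^{2}}{73 + E}$)
$\left(r{\left(-43 \right)} + 41824\right) \left(-37759 + w{\left(G,17 \right)}\right) = \left(-43 + 41824\right) \left(-37759 + \frac{43 - 196 + 17^{2}}{73 + 17}\right) = 41781 \left(-37759 + \frac{43 - 196 + 289}{90}\right) = 41781 \left(-37759 + \frac{1}{90} \cdot 136\right) = 41781 \left(-37759 + \frac{68}{45}\right) = 41781 \left(- \frac{1699087}{45}\right) = - \frac{23663184649}{15}$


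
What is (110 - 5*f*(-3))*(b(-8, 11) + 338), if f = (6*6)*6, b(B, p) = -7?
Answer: 1108850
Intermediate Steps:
f = 216 (f = 36*6 = 216)
(110 - 5*f*(-3))*(b(-8, 11) + 338) = (110 - 5*216*(-3))*(-7 + 338) = (110 - 1080*(-3))*331 = (110 + 3240)*331 = 3350*331 = 1108850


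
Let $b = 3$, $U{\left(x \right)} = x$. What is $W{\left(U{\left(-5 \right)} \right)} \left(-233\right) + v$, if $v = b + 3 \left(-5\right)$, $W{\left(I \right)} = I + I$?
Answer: $2318$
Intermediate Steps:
$W{\left(I \right)} = 2 I$
$v = -12$ ($v = 3 + 3 \left(-5\right) = 3 - 15 = -12$)
$W{\left(U{\left(-5 \right)} \right)} \left(-233\right) + v = 2 \left(-5\right) \left(-233\right) - 12 = \left(-10\right) \left(-233\right) - 12 = 2330 - 12 = 2318$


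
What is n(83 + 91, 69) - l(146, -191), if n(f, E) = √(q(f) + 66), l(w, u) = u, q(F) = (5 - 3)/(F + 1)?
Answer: 191 + 76*√14/35 ≈ 199.12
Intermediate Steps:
q(F) = 2/(1 + F)
n(f, E) = √(66 + 2/(1 + f)) (n(f, E) = √(2/(1 + f) + 66) = √(66 + 2/(1 + f)))
n(83 + 91, 69) - l(146, -191) = √(66 + 2/(1 + (83 + 91))) - 1*(-191) = √(66 + 2/(1 + 174)) + 191 = √(66 + 2/175) + 191 = √(11552/175) + 191 = 76*√14/35 + 191 = 191 + 76*√14/35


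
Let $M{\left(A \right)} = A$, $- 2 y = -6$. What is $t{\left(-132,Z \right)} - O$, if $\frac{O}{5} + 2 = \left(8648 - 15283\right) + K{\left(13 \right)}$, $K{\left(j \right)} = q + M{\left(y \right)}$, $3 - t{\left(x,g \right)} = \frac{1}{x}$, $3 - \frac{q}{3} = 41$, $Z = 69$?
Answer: $\frac{4454077}{132} \approx 33743.0$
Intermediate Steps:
$y = 3$ ($y = \left(- \frac{1}{2}\right) \left(-6\right) = 3$)
$q = -114$ ($q = 9 - 123 = -114$)
$t{\left(x,g \right)} = 3 - \frac{1}{x}$
$K{\left(j \right)} = -111$ ($K{\left(j \right)} = -114 + 3 = -111$)
$O = -33740$ ($O = -10 + 5 \left(\left(8648 - 15283\right) - 111\right) = -10 + 5 \left(-6635 - 111\right) = -10 + 5 \left(-6746\right) = -10 - 33730 = -33740$)
$t{\left(-132,Z \right)} - O = \left(3 - \frac{1}{-132}\right) - -33740 = \left(3 - - \frac{1}{132}\right) + 33740 = \left(3 + \frac{1}{132}\right) + 33740 = \frac{397}{132} + 33740 = \frac{4454077}{132}$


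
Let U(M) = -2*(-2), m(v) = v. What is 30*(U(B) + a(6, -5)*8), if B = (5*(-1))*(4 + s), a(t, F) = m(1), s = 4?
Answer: 360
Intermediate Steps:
a(t, F) = 1
B = -40 (B = (5*(-1))*(4 + 4) = -5*8 = -40)
U(M) = 4
30*(U(B) + a(6, -5)*8) = 30*(4 + 1*8) = 30*(4 + 8) = 30*12 = 360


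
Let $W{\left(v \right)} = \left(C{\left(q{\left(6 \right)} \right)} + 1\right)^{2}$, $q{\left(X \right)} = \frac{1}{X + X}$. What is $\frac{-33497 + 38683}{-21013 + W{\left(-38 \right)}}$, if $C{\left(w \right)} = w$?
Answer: $- \frac{746784}{3025703} \approx -0.24681$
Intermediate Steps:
$q{\left(X \right)} = \frac{1}{2 X}$
$W{\left(v \right)} = \frac{169}{144}$ ($W{\left(v \right)} = \left(\frac{1}{2 \cdot 6} + 1\right)^{2} = \left(\frac{1}{2} \cdot \frac{1}{6} + 1\right)^{2} = \left(\frac{1}{12} + 1\right)^{2} = \left(\frac{13}{12}\right)^{2} = \frac{169}{144}$)
$\frac{-33497 + 38683}{-21013 + W{\left(-38 \right)}} = \frac{-33497 + 38683}{-21013 + \frac{169}{144}} = \frac{5186}{- \frac{3025703}{144}} = 5186 \left(- \frac{144}{3025703}\right) = - \frac{746784}{3025703}$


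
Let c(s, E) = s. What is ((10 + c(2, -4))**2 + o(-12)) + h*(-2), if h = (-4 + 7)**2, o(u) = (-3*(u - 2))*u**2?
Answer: 6174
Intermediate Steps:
o(u) = u**2*(6 - 3*u) (o(u) = (-3*(-2 + u))*u**2 = (6 - 3*u)*u**2 = u**2*(6 - 3*u))
h = 9 (h = 3**2 = 9)
((10 + c(2, -4))**2 + o(-12)) + h*(-2) = ((10 + 2)**2 + 3*(-12)**2*(2 - 1*(-12))) + 9*(-2) = (12**2 + 3*144*(2 + 12)) - 18 = (144 + 3*144*14) - 18 = (144 + 6048) - 18 = 6192 - 18 = 6174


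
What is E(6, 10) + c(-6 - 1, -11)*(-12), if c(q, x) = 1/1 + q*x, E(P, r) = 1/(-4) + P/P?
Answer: -3741/4 ≈ -935.25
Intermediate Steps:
E(P, r) = ¾ (E(P, r) = 1*(-¼) + 1 = -¼ + 1 = ¾)
c(q, x) = 1 + q*x
E(6, 10) + c(-6 - 1, -11)*(-12) = ¾ + (1 + (-6 - 1)*(-11))*(-12) = ¾ + (1 - 7*(-11))*(-12) = ¾ + (1 + 77)*(-12) = ¾ + 78*(-12) = ¾ - 936 = -3741/4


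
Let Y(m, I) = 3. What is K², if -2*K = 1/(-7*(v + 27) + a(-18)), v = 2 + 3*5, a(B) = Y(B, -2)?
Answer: 1/372100 ≈ 2.6874e-6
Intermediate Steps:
a(B) = 3
v = 17 (v = 2 + 15 = 17)
K = 1/610 (K = -1/(2*(-7*(17 + 27) + 3)) = -1/(2*(-7*44 + 3)) = -1/(2*(-308 + 3)) = -½/(-305) = -½*(-1/305) = 1/610 ≈ 0.0016393)
K² = (1/610)² = 1/372100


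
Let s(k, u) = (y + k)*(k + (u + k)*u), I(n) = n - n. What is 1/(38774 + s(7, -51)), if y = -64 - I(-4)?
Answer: -1/89533 ≈ -1.1169e-5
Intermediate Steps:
I(n) = 0
y = -64 (y = -64 - 1*0 = -64 + 0 = -64)
s(k, u) = (-64 + k)*(k + u*(k + u)) (s(k, u) = (-64 + k)*(k + (u + k)*u) = (-64 + k)*(k + (k + u)*u) = (-64 + k)*(k + u*(k + u)))
1/(38774 + s(7, -51)) = 1/(38774 + (7² - 64*7 - 64*(-51)² + 7*(-51)² - 51*7² - 64*7*(-51))) = 1/(38774 + (49 - 448 - 64*2601 + 7*2601 - 51*49 + 22848)) = 1/(38774 + (49 - 448 - 166464 + 18207 - 2499 + 22848)) = 1/(38774 - 128307) = 1/(-89533) = -1/89533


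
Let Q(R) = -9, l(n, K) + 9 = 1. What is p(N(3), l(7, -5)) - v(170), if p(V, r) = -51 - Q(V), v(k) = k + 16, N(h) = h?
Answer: -228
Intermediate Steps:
v(k) = 16 + k
l(n, K) = -8 (l(n, K) = -9 + 1 = -8)
p(V, r) = -42 (p(V, r) = -51 - 1*(-9) = -51 + 9 = -42)
p(N(3), l(7, -5)) - v(170) = -42 - (16 + 170) = -42 - 1*186 = -42 - 186 = -228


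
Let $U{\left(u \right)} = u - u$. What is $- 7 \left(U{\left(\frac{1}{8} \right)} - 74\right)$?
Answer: $518$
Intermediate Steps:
$U{\left(u \right)} = 0$
$- 7 \left(U{\left(\frac{1}{8} \right)} - 74\right) = - 7 \left(0 - 74\right) = \left(-7\right) \left(-74\right) = 518$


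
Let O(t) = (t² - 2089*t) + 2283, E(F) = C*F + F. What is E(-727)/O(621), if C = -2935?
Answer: -711006/303115 ≈ -2.3457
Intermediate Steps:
E(F) = -2934*F (E(F) = -2935*F + F = -2934*F)
O(t) = 2283 + t² - 2089*t
E(-727)/O(621) = (-2934*(-727))/(2283 + 621² - 2089*621) = 2133018/(2283 + 385641 - 1297269) = 2133018/(-909345) = 2133018*(-1/909345) = -711006/303115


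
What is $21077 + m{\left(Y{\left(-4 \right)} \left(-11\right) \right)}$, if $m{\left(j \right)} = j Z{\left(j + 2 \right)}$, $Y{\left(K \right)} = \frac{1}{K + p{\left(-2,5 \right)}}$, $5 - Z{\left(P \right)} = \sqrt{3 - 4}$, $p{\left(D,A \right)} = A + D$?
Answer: $21132 - 11 i \approx 21132.0 - 11.0 i$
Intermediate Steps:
$Z{\left(P \right)} = 5 - i$ ($Z{\left(P \right)} = 5 - \sqrt{3 - 4} = 5 - \sqrt{-1} = 5 - i$)
$Y{\left(K \right)} = \frac{1}{3 + K}$ ($Y{\left(K \right)} = \frac{1}{K + \left(5 - 2\right)} = \frac{1}{K + 3} = \frac{1}{3 + K}$)
$m{\left(j \right)} = j \left(5 - i\right)$
$21077 + m{\left(Y{\left(-4 \right)} \left(-11\right) \right)} = 21077 + \frac{1}{3 - 4} \left(-11\right) \left(5 - i\right) = 21077 + \frac{1}{-1} \left(-11\right) \left(5 - i\right) = 21077 + \left(-1\right) \left(-11\right) \left(5 - i\right) = 21077 + 11 \left(5 - i\right) = 21077 + \left(55 - 11 i\right) = 21132 - 11 i$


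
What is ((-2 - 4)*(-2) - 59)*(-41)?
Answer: 1927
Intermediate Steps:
((-2 - 4)*(-2) - 59)*(-41) = (-6*(-2) - 59)*(-41) = (12 - 59)*(-41) = -47*(-41) = 1927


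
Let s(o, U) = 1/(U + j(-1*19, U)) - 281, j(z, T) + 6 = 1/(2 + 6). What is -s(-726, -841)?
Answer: 1903783/6775 ≈ 281.00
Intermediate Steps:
j(z, T) = -47/8 (j(z, T) = -6 + 1/(2 + 6) = -6 + 1/8 = -47/8)
s(o, U) = -281 + 1/(-47/8 + U) (s(o, U) = 1/(U - 47/8) - 281 = 1/(-47/8 + U) - 281 = -281 + 1/(-47/8 + U))
-s(-726, -841) = -(13215 - 2248*(-841))/(-47 + 8*(-841)) = -(13215 + 1890568)/(-47 - 6728) = -1903783/(-6775) = -(-1)*1903783/6775 = -1*(-1903783/6775) = 1903783/6775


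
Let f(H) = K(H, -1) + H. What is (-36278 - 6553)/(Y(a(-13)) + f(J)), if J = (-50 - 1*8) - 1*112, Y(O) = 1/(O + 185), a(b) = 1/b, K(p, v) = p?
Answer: 34321908/272449 ≈ 125.98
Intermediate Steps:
Y(O) = 1/(185 + O)
J = -170 (J = (-50 - 8) - 112 = -58 - 112 = -170)
f(H) = 2*H (f(H) = H + H = 2*H)
(-36278 - 6553)/(Y(a(-13)) + f(J)) = (-36278 - 6553)/(1/(185 + 1/(-13)) + 2*(-170)) = -42831/(1/(185 - 1/13) - 340) = -42831/(1/(2404/13) - 340) = -42831/(13/2404 - 340) = -42831/(-817347/2404) = -42831*(-2404/817347) = 34321908/272449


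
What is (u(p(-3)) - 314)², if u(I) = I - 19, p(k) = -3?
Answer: 112896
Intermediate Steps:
u(I) = -19 + I
(u(p(-3)) - 314)² = ((-19 - 3) - 314)² = (-22 - 314)² = (-336)² = 112896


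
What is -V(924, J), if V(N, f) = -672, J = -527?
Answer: 672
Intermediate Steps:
-V(924, J) = -1*(-672) = 672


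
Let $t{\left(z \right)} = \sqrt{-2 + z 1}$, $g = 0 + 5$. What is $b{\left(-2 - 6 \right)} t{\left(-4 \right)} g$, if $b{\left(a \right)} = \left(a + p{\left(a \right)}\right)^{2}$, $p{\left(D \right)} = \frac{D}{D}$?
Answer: $245 i \sqrt{6} \approx 600.13 i$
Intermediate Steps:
$g = 5$
$p{\left(D \right)} = 1$
$t{\left(z \right)} = \sqrt{-2 + z}$
$b{\left(a \right)} = \left(1 + a\right)^{2}$ ($b{\left(a \right)} = \left(a + 1\right)^{2} = \left(1 + a\right)^{2}$)
$b{\left(-2 - 6 \right)} t{\left(-4 \right)} g = \left(1 - 8\right)^{2} \sqrt{-2 - 4} \cdot 5 = \left(1 - 8\right)^{2} \sqrt{-6} \cdot 5 = \left(1 - 8\right)^{2} i \sqrt{6} \cdot 5 = \left(-7\right)^{2} i \sqrt{6} \cdot 5 = 49 i \sqrt{6} \cdot 5 = 245 i \sqrt{6}$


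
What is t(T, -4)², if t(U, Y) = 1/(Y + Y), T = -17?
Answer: 1/64 ≈ 0.015625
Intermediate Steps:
t(U, Y) = 1/(2*Y)
t(T, -4)² = ((½)/(-4))² = ((½)*(-¼))² = (-⅛)² = 1/64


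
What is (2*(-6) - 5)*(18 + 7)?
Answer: -425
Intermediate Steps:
(2*(-6) - 5)*(18 + 7) = (-12 - 5)*25 = -17*25 = -425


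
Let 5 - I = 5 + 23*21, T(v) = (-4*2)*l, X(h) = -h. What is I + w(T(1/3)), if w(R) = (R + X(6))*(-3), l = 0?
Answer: -465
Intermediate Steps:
T(v) = 0 (T(v) = -4*2*0 = -8*0 = 0)
w(R) = 18 - 3*R (w(R) = (R - 1*6)*(-3) = (R - 6)*(-3) = (-6 + R)*(-3) = 18 - 3*R)
I = -483 (I = 5 - (5 + 23*21) = 5 - (5 + 483) = 5 - 1*488 = 5 - 488 = -483)
I + w(T(1/3)) = -483 + (18 - 3*0) = -483 + (18 + 0) = -483 + 18 = -465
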